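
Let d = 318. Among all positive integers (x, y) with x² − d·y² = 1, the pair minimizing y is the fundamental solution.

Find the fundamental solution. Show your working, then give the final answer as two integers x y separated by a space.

107 6

[17; 1,4,1,34] for √318; ℓ=4 ⇒ convergent index 3
a_0=17:  p_0=17·1+0=17,  q_0=17·0+1=1
…
a_2=4:  p_2=4·18+17=89,  q_2=4·1+1=5
a_3=1:  p_3=1·89+18=107,  q_3=1·5+1=6
fundamental: x₁=107, y₁=6  (since 11449 − 318·36 = 1)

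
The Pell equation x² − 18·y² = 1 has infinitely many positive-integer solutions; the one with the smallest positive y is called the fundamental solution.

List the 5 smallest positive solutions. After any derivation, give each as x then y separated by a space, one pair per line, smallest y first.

d=18: √d = [4; 4,8] (ℓ=2, even), read p_1/q_1
k=0  a_k=4  p_k/q_k = 4/1
k=1  a_k=4  p_k/q_k = 17/4
fundamental: x₁=17, y₁=4  (since 289 − 18·16 = 1)
n=2: (17,4)∘(17,4) = (17·17+18·4·4, 17·4+4·17) = (577,136)
n=3: (577,136)∘(17,4) = (17·577+18·4·136, 17·136+4·577) = (19601,4620)
n=4: (19601,4620)∘(17,4) = (17·19601+18·4·4620, 17·4620+4·19601) = (665857,156944)
n=5: (665857,156944)∘(17,4) = (17·665857+18·4·156944, 17·156944+4·665857) = (22619537,5331476)

17 4
577 136
19601 4620
665857 156944
22619537 5331476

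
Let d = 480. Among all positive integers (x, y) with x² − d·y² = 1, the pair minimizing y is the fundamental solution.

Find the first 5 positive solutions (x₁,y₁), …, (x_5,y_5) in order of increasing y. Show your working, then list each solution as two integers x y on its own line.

[21; 1,9,1,42] for √480; ℓ=4 ⇒ convergent index 3
k=0  a_k=21  p_k/q_k = 21/1
k=1  a_k=1  p_k/q_k = 22/1
k=2  a_k=9  p_k/q_k = 219/10
k=3  a_k=1  p_k/q_k = 241/11
(x₁, y₁) = (241, 11);  241² − 480·11² = 1 ✓
(x_2, y_2) = (241·241 + 480·11·11, 241·11 + 11·241) = (116161, 5302)
(x_3, y_3) = (241·116161 + 480·11·5302, 241·5302 + 11·116161) = (55989361, 2555553)
(x_4, y_4) = (241·55989361 + 480·11·2555553, 241·2555553 + 11·55989361) = (26986755841, 1231771244)
(x_5, y_5) = (241·26986755841 + 480·11·1231771244, 241·1231771244 + 11·26986755841) = (13007560326001, 593711184055)

241 11
116161 5302
55989361 2555553
26986755841 1231771244
13007560326001 593711184055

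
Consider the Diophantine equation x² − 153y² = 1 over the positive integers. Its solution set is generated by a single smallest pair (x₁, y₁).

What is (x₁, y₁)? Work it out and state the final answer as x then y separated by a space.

2177 176

[12; 2,1,2,2,2,1,2,24] for √153; ℓ=8 ⇒ convergent index 7
a_0=12:  p_0=12·1+0=12,  q_0=12·0+1=1
a_1=2:  p_1=2·12+1=25,  q_1=2·1+0=2
…
a_4=2:  p_4=2·99+37=235,  q_4=2·8+3=19
…
a_6=1:  p_6=1·569+235=804,  q_6=1·46+19=65
a_7=2:  p_7=2·804+569=2177,  q_7=2·65+46=176
→ (2177, 176).  Check: 2177²=4739329, 153·176²=4739328, difference 1.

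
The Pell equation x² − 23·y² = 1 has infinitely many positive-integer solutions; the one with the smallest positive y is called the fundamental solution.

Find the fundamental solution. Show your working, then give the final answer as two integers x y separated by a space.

24 5

d=23: √d = [4; 1,3,1,8] (ℓ=4, even), read p_3/q_3
i=0: a=4 ⇒ p=4, q=1
…
i=2: a=3 ⇒ p=19, q=4
i=3: a=1 ⇒ p=24, q=5
→ (24, 5).  Check: 24²=576, 23·5²=575, difference 1.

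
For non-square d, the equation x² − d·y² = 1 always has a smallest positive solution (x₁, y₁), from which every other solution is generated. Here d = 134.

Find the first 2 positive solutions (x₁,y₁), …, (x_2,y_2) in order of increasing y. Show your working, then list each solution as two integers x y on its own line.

d=134: √d = [11; 1,1,2,1,3,…,1,1,22] (ℓ=14, even), read p_13/q_13
step 0: (11, 1)  from 11·(1,0) + (0,1)
step 1: (12, 1)  from 1·(11,1) + (1,0)
…
step 10: (22133, 1912)  from 1·(17630,1523) + (4503,389)
…
step 12: (84029, 7259)  from 1·(61896,5347) + (22133,1912)
step 13: (145925, 12606)  from 1·(84029,7259) + (61896,5347)
→ (145925, 12606).  Check: 145925²=21294105625, 134·12606²=21294105624, difference 1.
(x_2, y_2) = (145925·145925 + 134·12606·12606, 145925·12606 + 12606·145925) = (42588211249, 3679061100)

145925 12606
42588211249 3679061100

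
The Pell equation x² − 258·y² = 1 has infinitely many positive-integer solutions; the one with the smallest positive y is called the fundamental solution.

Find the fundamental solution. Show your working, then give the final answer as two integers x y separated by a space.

d=258: √d = [16; 16,32] (ℓ=2, even), read p_1/q_1
i=0: a=16 ⇒ p=16, q=1
i=1: a=16 ⇒ p=257, q=16
fundamental: x₁=257, y₁=16  (since 66049 − 258·256 = 1)

257 16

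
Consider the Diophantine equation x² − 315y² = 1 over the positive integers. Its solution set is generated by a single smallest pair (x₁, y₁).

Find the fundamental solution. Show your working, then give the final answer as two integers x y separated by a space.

[17; 1,2,1,34] for √315; ℓ=4 ⇒ convergent index 3
step 0: (17, 1)  from 17·(1,0) + (0,1)
…
step 2: (53, 3)  from 2·(18,1) + (17,1)
step 3: (71, 4)  from 1·(53,3) + (18,1)
(x₁, y₁) = (71, 4);  71² − 315·4² = 1 ✓

71 4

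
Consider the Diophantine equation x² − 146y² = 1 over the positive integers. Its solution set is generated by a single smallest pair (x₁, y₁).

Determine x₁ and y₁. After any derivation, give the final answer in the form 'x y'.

√146 = [12; 12,24, …], period ℓ=2 (even) → k=1
step 0: (12, 1)  from 12·(1,0) + (0,1)
step 1: (145, 12)  from 12·(12,1) + (1,0)
→ (145, 12).  Check: 145²=21025, 146·12²=21024, difference 1.

145 12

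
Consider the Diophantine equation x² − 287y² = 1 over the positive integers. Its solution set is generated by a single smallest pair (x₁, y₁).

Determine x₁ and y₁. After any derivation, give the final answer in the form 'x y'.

288 17

[16; 1,15,1,32] for √287; ℓ=4 ⇒ convergent index 3
a_0=16:  p_0=16·1+0=16,  q_0=16·0+1=1
a_1=1:  p_1=1·16+1=17,  q_1=1·1+0=1
a_2=15:  p_2=15·17+16=271,  q_2=15·1+1=16
a_3=1:  p_3=1·271+17=288,  q_3=1·16+1=17
(x₁, y₁) = (288, 17);  288² − 287·17² = 1 ✓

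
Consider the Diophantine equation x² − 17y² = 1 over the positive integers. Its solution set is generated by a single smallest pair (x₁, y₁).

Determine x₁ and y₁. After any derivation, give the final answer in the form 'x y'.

d=17: √d = [4; 8] (ℓ=1, odd), read p_1/q_1
i=0: a=4 ⇒ p=4, q=1
i=1: a=8 ⇒ p=33, q=8
fundamental: x₁=33, y₁=8  (since 1089 − 17·64 = 1)

33 8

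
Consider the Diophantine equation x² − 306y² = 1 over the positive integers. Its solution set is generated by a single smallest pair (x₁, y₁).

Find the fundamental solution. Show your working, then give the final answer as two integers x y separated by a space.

35 2

d=306: √d = [17; 2,34] (ℓ=2, even), read p_1/q_1
a_0=17:  p_0=17·1+0=17,  q_0=17·0+1=1
a_1=2:  p_1=2·17+1=35,  q_1=2·1+0=2
fundamental: x₁=35, y₁=2  (since 1225 − 306·4 = 1)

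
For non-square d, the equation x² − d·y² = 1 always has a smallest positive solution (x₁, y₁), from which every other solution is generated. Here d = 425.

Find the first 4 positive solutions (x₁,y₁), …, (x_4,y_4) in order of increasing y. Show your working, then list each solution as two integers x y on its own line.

143649 6968
41270070401 2001892464
11856808685922849 575139701115304
3406437421806992601601 165236485849022716128

d=425: √d = [20; 1,1,1,1,1,1,40] (ℓ=7, odd), read p_13/q_13
k=0  a_k=20  p_k/q_k = 20/1
k=1  a_k=1  p_k/q_k = 21/1
k=2  a_k=1  p_k/q_k = 41/2
k=3  a_k=1  p_k/q_k = 62/3
…
k=5  a_k=1  p_k/q_k = 165/8
k=6  a_k=1  p_k/q_k = 268/13
k=7  a_k=40  p_k/q_k = 10885/528
k=8  a_k=1  p_k/q_k = 11153/541
k=9  a_k=1  p_k/q_k = 22038/1069
k=10  a_k=1  p_k/q_k = 33191/1610
k=11  a_k=1  p_k/q_k = 55229/2679
k=12  a_k=1  p_k/q_k = 88420/4289
k=13  a_k=1  p_k/q_k = 143649/6968
fundamental: x₁=143649, y₁=6968  (since 20635035201 − 425·48553024 = 1)
(143649+6968√425)^2 = 41270070401 + 2001892464√425
(143649+6968√425)^3 = 11856808685922849 + 575139701115304√425
(143649+6968√425)^4 = 3406437421806992601601 + 165236485849022716128√425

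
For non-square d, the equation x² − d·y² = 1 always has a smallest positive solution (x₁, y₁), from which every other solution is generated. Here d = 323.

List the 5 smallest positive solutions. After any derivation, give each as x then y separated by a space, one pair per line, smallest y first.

18 1
647 36
23274 1295
837217 46584
30116538 1675729

√323 = [17; 1,34, …], period ℓ=2 (even) → k=1
step 0: (17, 1)  from 17·(1,0) + (0,1)
step 1: (18, 1)  from 1·(17,1) + (1,0)
→ (18, 1).  Check: 18²=324, 323·1²=323, difference 1.
n=2: (18,1)∘(18,1) = (18·18+323·1·1, 18·1+1·18) = (647,36)
n=3: (647,36)∘(18,1) = (18·647+323·1·36, 18·36+1·647) = (23274,1295)
n=4: (23274,1295)∘(18,1) = (18·23274+323·1·1295, 18·1295+1·23274) = (837217,46584)
n=5: (837217,46584)∘(18,1) = (18·837217+323·1·46584, 18·46584+1·837217) = (30116538,1675729)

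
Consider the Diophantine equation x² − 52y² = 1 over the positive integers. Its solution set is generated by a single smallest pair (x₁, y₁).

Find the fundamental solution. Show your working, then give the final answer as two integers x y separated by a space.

649 90

[7; 4,1,2,1,4,14] for √52; ℓ=6 ⇒ convergent index 5
i=0: a=7 ⇒ p=7, q=1
i=1: a=4 ⇒ p=29, q=4
…
i=4: a=1 ⇒ p=137, q=19
i=5: a=4 ⇒ p=649, q=90
→ (649, 90).  Check: 649²=421201, 52·90²=421200, difference 1.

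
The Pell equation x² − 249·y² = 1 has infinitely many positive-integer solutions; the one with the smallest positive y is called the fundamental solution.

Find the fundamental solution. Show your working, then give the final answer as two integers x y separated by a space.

d=249: √d = [15; 1,3,1,1,5,…,3,1,30] (ℓ=16, even), read p_15/q_15
step 0: (15, 1)  from 15·(1,0) + (0,1)
step 1: (16, 1)  from 1·(15,1) + (1,0)
…
step 8: (36751, 2329)  from 10·(3582,227) + (931,59)
…
step 10: (150586, 9543)  from 1·(113835,7214) + (36751,2329)
step 11: (866765, 54929)  from 5·(150586,9543) + (113835,7214)
…
step 14: (6669699, 422675)  from 3·(1884116,119401) + (1017351,64472)
step 15: (8553815, 542076)  from 1·(6669699,422675) + (1884116,119401)
(x₁, y₁) = (8553815, 542076);  8553815² − 249·542076² = 1 ✓

8553815 542076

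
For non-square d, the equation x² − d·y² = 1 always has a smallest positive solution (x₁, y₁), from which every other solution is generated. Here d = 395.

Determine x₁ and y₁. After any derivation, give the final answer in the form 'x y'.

√395 → a₀=19, period (1,6,1,38); ℓ=4 even so k=3
i=0: a=19 ⇒ p=19, q=1
i=1: a=1 ⇒ p=20, q=1
i=2: a=6 ⇒ p=139, q=7
i=3: a=1 ⇒ p=159, q=8
fundamental: x₁=159, y₁=8  (since 25281 − 395·64 = 1)

159 8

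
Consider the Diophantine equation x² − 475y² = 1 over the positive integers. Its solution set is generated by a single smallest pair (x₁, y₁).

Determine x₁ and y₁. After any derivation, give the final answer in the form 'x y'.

√475 = [21; 1,3,1,6,2,6,1,3,1,42, …], period ℓ=10 (even) → k=9
i=0: a=21 ⇒ p=21, q=1
…
i=2: a=3 ⇒ p=87, q=4
i=3: a=1 ⇒ p=109, q=5
i=4: a=6 ⇒ p=741, q=34
i=5: a=2 ⇒ p=1591, q=73
…
i=8: a=3 ⇒ p=45921, q=2107
i=9: a=1 ⇒ p=57799, q=2652
fundamental: x₁=57799, y₁=2652  (since 3340724401 − 475·7033104 = 1)

57799 2652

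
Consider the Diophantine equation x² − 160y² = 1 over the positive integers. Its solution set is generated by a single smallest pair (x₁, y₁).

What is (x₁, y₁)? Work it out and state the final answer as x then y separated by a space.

721 57

√160 = [12; 1,1,1,5,1,1,1,24, …], period ℓ=8 (even) → k=7
i=0: a=12 ⇒ p=12, q=1
…
i=3: a=1 ⇒ p=38, q=3
i=4: a=5 ⇒ p=215, q=17
…
i=6: a=1 ⇒ p=468, q=37
i=7: a=1 ⇒ p=721, q=57
fundamental: x₁=721, y₁=57  (since 519841 − 160·3249 = 1)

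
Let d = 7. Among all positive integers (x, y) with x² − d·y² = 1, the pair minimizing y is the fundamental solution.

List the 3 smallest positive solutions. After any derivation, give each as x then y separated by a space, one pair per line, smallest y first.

[2; 1,1,1,4] for √7; ℓ=4 ⇒ convergent index 3
i=0: a=2 ⇒ p=2, q=1
i=1: a=1 ⇒ p=3, q=1
i=2: a=1 ⇒ p=5, q=2
i=3: a=1 ⇒ p=8, q=3
→ (8, 3).  Check: 8²=64, 7·3²=63, difference 1.
n=2: (8,3)∘(8,3) = (8·8+7·3·3, 8·3+3·8) = (127,48)
n=3: (127,48)∘(8,3) = (8·127+7·3·48, 8·48+3·127) = (2024,765)

8 3
127 48
2024 765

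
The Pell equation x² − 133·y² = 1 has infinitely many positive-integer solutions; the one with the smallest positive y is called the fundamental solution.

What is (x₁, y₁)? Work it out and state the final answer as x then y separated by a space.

d=133: √d = [11; 1,1,7,5,1,…,1,1,22] (ℓ=16, even), read p_15/q_15
i=0: a=11 ⇒ p=11, q=1
…
i=3: a=7 ⇒ p=173, q=15
i=4: a=5 ⇒ p=888, q=77
i=5: a=1 ⇒ p=1061, q=92
…
i=7: a=1 ⇒ p=3010, q=261
i=8: a=2 ⇒ p=7969, q=691
i=9: a=1 ⇒ p=10979, q=952
i=10: a=1 ⇒ p=18948, q=1643
i=11: a=1 ⇒ p=29927, q=2595
i=12: a=5 ⇒ p=168583, q=14618
i=13: a=7 ⇒ p=1210008, q=104921
i=14: a=1 ⇒ p=1378591, q=119539
i=15: a=1 ⇒ p=2588599, q=224460
(x₁, y₁) = (2588599, 224460);  2588599² − 133·224460² = 1 ✓

2588599 224460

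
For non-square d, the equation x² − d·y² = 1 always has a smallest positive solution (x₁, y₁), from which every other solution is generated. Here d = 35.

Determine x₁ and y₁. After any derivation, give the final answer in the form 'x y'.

√35 = [5; 1,10, …], period ℓ=2 (even) → k=1
i=0: a=5 ⇒ p=5, q=1
i=1: a=1 ⇒ p=6, q=1
(x₁, y₁) = (6, 1);  6² − 35·1² = 1 ✓

6 1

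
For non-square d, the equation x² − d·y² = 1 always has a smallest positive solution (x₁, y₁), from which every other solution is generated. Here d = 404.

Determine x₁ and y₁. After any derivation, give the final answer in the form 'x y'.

201 10

d=404: √d = [20; 10,40] (ℓ=2, even), read p_1/q_1
i=0: a=20 ⇒ p=20, q=1
i=1: a=10 ⇒ p=201, q=10
fundamental: x₁=201, y₁=10  (since 40401 − 404·100 = 1)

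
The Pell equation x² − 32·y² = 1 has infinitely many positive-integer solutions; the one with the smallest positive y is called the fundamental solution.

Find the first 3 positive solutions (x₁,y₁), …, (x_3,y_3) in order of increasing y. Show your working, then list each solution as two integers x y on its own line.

√32 → a₀=5, period (1,1,1,10); ℓ=4 even so k=3
k=0  a_k=5  p_k/q_k = 5/1
k=1  a_k=1  p_k/q_k = 6/1
k=2  a_k=1  p_k/q_k = 11/2
k=3  a_k=1  p_k/q_k = 17/3
fundamental: x₁=17, y₁=3  (since 289 − 32·9 = 1)
k=2:  x_2 = 17·17+32·3·3 = 577,  y_2 = 17·3+3·17 = 102
k=3:  x_3 = 17·577+32·3·102 = 19601,  y_3 = 17·102+3·577 = 3465

17 3
577 102
19601 3465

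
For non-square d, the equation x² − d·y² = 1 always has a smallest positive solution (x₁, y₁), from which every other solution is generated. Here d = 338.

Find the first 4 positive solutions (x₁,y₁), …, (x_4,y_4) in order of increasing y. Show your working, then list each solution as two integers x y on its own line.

114243 6214
26102926097 1419812004
5964153172084899 324407165539730
1362725501650887306817 74122495624090936776

d=338: √d = [18; 2,1,1,2,36] (ℓ=5, odd), read p_9/q_9
k=0  a_k=18  p_k/q_k = 18/1
k=1  a_k=2  p_k/q_k = 37/2
k=2  a_k=1  p_k/q_k = 55/3
k=3  a_k=1  p_k/q_k = 92/5
k=4  a_k=2  p_k/q_k = 239/13
k=5  a_k=36  p_k/q_k = 8696/473
k=6  a_k=2  p_k/q_k = 17631/959
k=7  a_k=1  p_k/q_k = 26327/1432
k=8  a_k=1  p_k/q_k = 43958/2391
k=9  a_k=2  p_k/q_k = 114243/6214
(x₁, y₁) = (114243, 6214);  114243² − 338·6214² = 1 ✓
(114243+6214√338)^2 = 26102926097 + 1419812004√338
(114243+6214√338)^3 = 5964153172084899 + 324407165539730√338
(114243+6214√338)^4 = 1362725501650887306817 + 74122495624090936776√338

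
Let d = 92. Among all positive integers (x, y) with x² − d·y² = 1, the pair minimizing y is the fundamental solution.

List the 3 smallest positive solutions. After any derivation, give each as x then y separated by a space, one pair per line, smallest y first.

1151 120
2649601 276240
6099380351 635904360

[9; 1,1,2,4,2,1,1,18] for √92; ℓ=8 ⇒ convergent index 7
k=0  a_k=9  p_k/q_k = 9/1
…
k=2  a_k=1  p_k/q_k = 19/2
k=3  a_k=2  p_k/q_k = 48/5
k=4  a_k=4  p_k/q_k = 211/22
…
k=6  a_k=1  p_k/q_k = 681/71
k=7  a_k=1  p_k/q_k = 1151/120
fundamental: x₁=1151, y₁=120  (since 1324801 − 92·14400 = 1)
n=2: (1151,120)∘(1151,120) = (1151·1151+92·120·120, 1151·120+120·1151) = (2649601,276240)
n=3: (2649601,276240)∘(1151,120) = (1151·2649601+92·120·276240, 1151·276240+120·2649601) = (6099380351,635904360)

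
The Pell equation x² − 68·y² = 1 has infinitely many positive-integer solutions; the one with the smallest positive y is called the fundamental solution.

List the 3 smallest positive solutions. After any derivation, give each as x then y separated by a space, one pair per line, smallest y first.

d=68: √d = [8; 4,16] (ℓ=2, even), read p_1/q_1
a_0=8:  p_0=8·1+0=8,  q_0=8·0+1=1
a_1=4:  p_1=4·8+1=33,  q_1=4·1+0=4
→ (33, 4).  Check: 33²=1089, 68·4²=1088, difference 1.
n=2: (33,4)∘(33,4) = (33·33+68·4·4, 33·4+4·33) = (2177,264)
n=3: (2177,264)∘(33,4) = (33·2177+68·4·264, 33·264+4·2177) = (143649,17420)

33 4
2177 264
143649 17420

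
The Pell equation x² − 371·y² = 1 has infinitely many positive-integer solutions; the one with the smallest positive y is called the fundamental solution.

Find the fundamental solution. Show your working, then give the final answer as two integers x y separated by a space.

1695 88

√371 → a₀=19, period (3,1,4,1,3,38); ℓ=6 even so k=5
step 0: (19, 1)  from 19·(1,0) + (0,1)
…
step 3: (366, 19)  from 4·(77,4) + (58,3)
step 4: (443, 23)  from 1·(366,19) + (77,4)
step 5: (1695, 88)  from 3·(443,23) + (366,19)
(x₁, y₁) = (1695, 88);  1695² − 371·88² = 1 ✓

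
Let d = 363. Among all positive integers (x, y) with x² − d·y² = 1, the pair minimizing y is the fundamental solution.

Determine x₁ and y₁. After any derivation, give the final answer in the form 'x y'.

362 19

[19; 19,38] for √363; ℓ=2 ⇒ convergent index 1
i=0: a=19 ⇒ p=19, q=1
i=1: a=19 ⇒ p=362, q=19
fundamental: x₁=362, y₁=19  (since 131044 − 363·361 = 1)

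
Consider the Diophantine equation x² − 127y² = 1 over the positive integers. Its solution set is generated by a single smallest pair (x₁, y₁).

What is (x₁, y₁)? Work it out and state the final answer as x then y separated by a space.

4730624 419775

√127 = [11; 3,1,2,2,7,11,7,2,2,1,3,22, …], period ℓ=12 (even) → k=11
step 0: (11, 1)  from 11·(1,0) + (0,1)
step 1: (34, 3)  from 3·(11,1) + (1,0)
step 2: (45, 4)  from 1·(34,3) + (11,1)
…
step 5: (2175, 193)  from 7·(293,26) + (124,11)
step 6: (24218, 2149)  from 11·(2175,193) + (293,26)
step 7: (171701, 15236)  from 7·(24218,2149) + (2175,193)
step 8: (367620, 32621)  from 2·(171701,15236) + (24218,2149)
…
step 10: (1274561, 113099)  from 1·(906941,80478) + (367620,32621)
step 11: (4730624, 419775)  from 3·(1274561,113099) + (906941,80478)
→ (4730624, 419775).  Check: 4730624²=22378803429376, 127·419775²=22378803429375, difference 1.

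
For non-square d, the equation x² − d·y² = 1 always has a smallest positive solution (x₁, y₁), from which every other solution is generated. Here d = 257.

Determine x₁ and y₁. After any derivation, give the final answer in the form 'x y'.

√257 → a₀=16, period (32); ℓ=1 odd so k=1
k=0  a_k=16  p_k/q_k = 16/1
k=1  a_k=32  p_k/q_k = 513/32
(x₁, y₁) = (513, 32);  513² − 257·32² = 1 ✓

513 32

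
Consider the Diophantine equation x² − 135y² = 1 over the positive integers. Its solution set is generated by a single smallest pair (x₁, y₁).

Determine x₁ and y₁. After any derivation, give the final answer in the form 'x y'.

√135 → a₀=11, period (1,1,1,1,1,1,1,22); ℓ=8 even so k=7
a_0=11:  p_0=11·1+0=11,  q_0=11·0+1=1
a_1=1:  p_1=1·11+1=12,  q_1=1·1+0=1
a_2=1:  p_2=1·12+11=23,  q_2=1·1+1=2
a_3=1:  p_3=1·23+12=35,  q_3=1·2+1=3
a_4=1:  p_4=1·35+23=58,  q_4=1·3+2=5
a_5=1:  p_5=1·58+35=93,  q_5=1·5+3=8
a_6=1:  p_6=1·93+58=151,  q_6=1·8+5=13
a_7=1:  p_7=1·151+93=244,  q_7=1·13+8=21
fundamental: x₁=244, y₁=21  (since 59536 − 135·441 = 1)

244 21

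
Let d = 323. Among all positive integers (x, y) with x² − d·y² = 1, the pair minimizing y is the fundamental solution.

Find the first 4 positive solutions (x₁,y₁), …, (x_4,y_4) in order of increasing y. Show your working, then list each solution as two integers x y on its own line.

√323 = [17; 1,34, …], period ℓ=2 (even) → k=1
i=0: a=17 ⇒ p=17, q=1
i=1: a=1 ⇒ p=18, q=1
fundamental: x₁=18, y₁=1  (since 324 − 323·1 = 1)
(x_2, y_2) = (18·18 + 323·1·1, 18·1 + 1·18) = (647, 36)
(x_3, y_3) = (18·647 + 323·1·36, 18·36 + 1·647) = (23274, 1295)
(x_4, y_4) = (18·23274 + 323·1·1295, 18·1295 + 1·23274) = (837217, 46584)

18 1
647 36
23274 1295
837217 46584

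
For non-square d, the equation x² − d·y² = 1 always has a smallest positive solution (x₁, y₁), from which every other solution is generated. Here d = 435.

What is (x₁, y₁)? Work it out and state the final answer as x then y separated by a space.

√435 → a₀=20, period (1,5,1,40); ℓ=4 even so k=3
a_0=20:  p_0=20·1+0=20,  q_0=20·0+1=1
…
a_2=5:  p_2=5·21+20=125,  q_2=5·1+1=6
a_3=1:  p_3=1·125+21=146,  q_3=1·6+1=7
→ (146, 7).  Check: 146²=21316, 435·7²=21315, difference 1.

146 7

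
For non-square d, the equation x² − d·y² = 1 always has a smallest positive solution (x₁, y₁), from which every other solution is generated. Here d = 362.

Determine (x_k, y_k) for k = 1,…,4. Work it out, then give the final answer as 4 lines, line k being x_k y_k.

723 38
1045457 54948
1511730099 79454770
2185960677697 114891542472

√362 = [19; 38, …], period ℓ=1 (odd) → k=1
k=0  a_k=19  p_k/q_k = 19/1
k=1  a_k=38  p_k/q_k = 723/38
→ (723, 38).  Check: 723²=522729, 362·38²=522728, difference 1.
(x_2, y_2) = (723·723 + 362·38·38, 723·38 + 38·723) = (1045457, 54948)
(x_3, y_3) = (723·1045457 + 362·38·54948, 723·54948 + 38·1045457) = (1511730099, 79454770)
(x_4, y_4) = (723·1511730099 + 362·38·79454770, 723·79454770 + 38·1511730099) = (2185960677697, 114891542472)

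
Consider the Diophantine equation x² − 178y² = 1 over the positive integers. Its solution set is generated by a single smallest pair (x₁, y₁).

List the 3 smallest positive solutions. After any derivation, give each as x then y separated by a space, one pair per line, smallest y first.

1601 120
5126401 384240
16414734401 1230336360

√178 → a₀=13, period (2,1,12,1,2,26); ℓ=6 even so k=5
step 0: (13, 1)  from 13·(1,0) + (0,1)
…
step 2: (40, 3)  from 1·(27,2) + (13,1)
step 3: (507, 38)  from 12·(40,3) + (27,2)
step 4: (547, 41)  from 1·(507,38) + (40,3)
step 5: (1601, 120)  from 2·(547,41) + (507,38)
→ (1601, 120).  Check: 1601²=2563201, 178·120²=2563200, difference 1.
n=2: (1601,120)∘(1601,120) = (1601·1601+178·120·120, 1601·120+120·1601) = (5126401,384240)
n=3: (5126401,384240)∘(1601,120) = (1601·5126401+178·120·384240, 1601·384240+120·5126401) = (16414734401,1230336360)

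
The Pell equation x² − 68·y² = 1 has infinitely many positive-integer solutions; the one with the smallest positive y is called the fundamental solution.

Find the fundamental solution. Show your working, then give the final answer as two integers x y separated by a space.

√68 = [8; 4,16, …], period ℓ=2 (even) → k=1
k=0  a_k=8  p_k/q_k = 8/1
k=1  a_k=4  p_k/q_k = 33/4
→ (33, 4).  Check: 33²=1089, 68·4²=1088, difference 1.

33 4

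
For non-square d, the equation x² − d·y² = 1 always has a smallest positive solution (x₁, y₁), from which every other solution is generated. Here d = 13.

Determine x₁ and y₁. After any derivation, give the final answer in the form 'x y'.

649 180

[3; 1,1,1,1,6] for √13; ℓ=5 ⇒ convergent index 9
i=0: a=3 ⇒ p=3, q=1
i=1: a=1 ⇒ p=4, q=1
…
i=3: a=1 ⇒ p=11, q=3
…
i=5: a=6 ⇒ p=119, q=33
…
i=7: a=1 ⇒ p=256, q=71
i=8: a=1 ⇒ p=393, q=109
i=9: a=1 ⇒ p=649, q=180
(x₁, y₁) = (649, 180);  649² − 13·180² = 1 ✓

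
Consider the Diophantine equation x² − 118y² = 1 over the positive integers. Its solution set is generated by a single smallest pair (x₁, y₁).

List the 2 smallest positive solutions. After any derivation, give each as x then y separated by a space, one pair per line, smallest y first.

306917 28254
188396089777 17343265836

[10; 1,6,3,2,10,2,3,6,1,20] for √118; ℓ=10 ⇒ convergent index 9
step 0: (10, 1)  from 10·(1,0) + (0,1)
step 1: (11, 1)  from 1·(10,1) + (1,0)
step 2: (76, 7)  from 6·(11,1) + (10,1)
…
step 5: (5779, 532)  from 10·(554,51) + (239,22)
step 6: (12112, 1115)  from 2·(5779,532) + (554,51)
…
step 8: (264802, 24377)  from 6·(42115,3877) + (12112,1115)
step 9: (306917, 28254)  from 1·(264802,24377) + (42115,3877)
(x₁, y₁) = (306917, 28254);  306917² − 118·28254² = 1 ✓
(306917+28254√118)^2 = 188396089777 + 17343265836√118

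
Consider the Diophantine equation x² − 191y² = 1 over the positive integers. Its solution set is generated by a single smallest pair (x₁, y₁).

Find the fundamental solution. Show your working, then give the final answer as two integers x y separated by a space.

√191 = [13; 1,4,1,1,3,…,4,1,26, …], period ℓ=16 (even) → k=15
step 0: (13, 1)  from 13·(1,0) + (0,1)
step 1: (14, 1)  from 1·(13,1) + (1,0)
step 2: (69, 5)  from 4·(14,1) + (13,1)
…
step 4: (152, 11)  from 1·(83,6) + (69,5)
step 5: (539, 39)  from 3·(152,11) + (83,6)
step 6: (1230, 89)  from 2·(539,39) + (152,11)
step 7: (2999, 217)  from 2·(1230,89) + (539,39)
step 8: (40217, 2910)  from 13·(2999,217) + (1230,89)
step 9: (83433, 6037)  from 2·(40217,2910) + (2999,217)
…
step 11: (704682, 50989)  from 3·(207083,14984) + (83433,6037)
…
step 13: (1616447, 116962)  from 1·(911765,65973) + (704682,50989)
step 14: (7377553, 533821)  from 4·(1616447,116962) + (911765,65973)
step 15: (8994000, 650783)  from 1·(7377553,533821) + (1616447,116962)
→ (8994000, 650783).  Check: 8994000²=80892036000000, 191·650783²=80892035999999, difference 1.

8994000 650783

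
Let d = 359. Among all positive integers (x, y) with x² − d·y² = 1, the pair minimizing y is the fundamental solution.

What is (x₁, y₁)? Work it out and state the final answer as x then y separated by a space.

√359 → a₀=18, period (1,17,1,36); ℓ=4 even so k=3
a_0=18:  p_0=18·1+0=18,  q_0=18·0+1=1
…
a_2=17:  p_2=17·19+18=341,  q_2=17·1+1=18
a_3=1:  p_3=1·341+19=360,  q_3=1·18+1=19
fundamental: x₁=360, y₁=19  (since 129600 − 359·361 = 1)

360 19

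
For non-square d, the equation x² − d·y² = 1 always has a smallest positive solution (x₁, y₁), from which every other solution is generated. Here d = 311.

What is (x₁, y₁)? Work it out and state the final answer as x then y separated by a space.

16883880 957397

d=311: √d = [17; 1,1,1,2,1,…,1,1,34] (ℓ=16, even), read p_15/q_15
a_0=17:  p_0=17·1+0=17,  q_0=17·0+1=1
…
a_2=1:  p_2=1·18+17=35,  q_2=1·1+1=2
…
a_4=2:  p_4=2·53+35=141,  q_4=2·3+2=8
…
a_7=3:  p_7=3·1305+194=4109,  q_7=3·74+11=233
a_8=17:  p_8=17·4109+1305=71158,  q_8=17·233+74=4035
…
a_13=1:  p_13=1·4565134+1594239=6159373,  q_13=1·258865+90401=349266
a_14=1:  p_14=1·6159373+4565134=10724507,  q_14=1·349266+258865=608131
a_15=1:  p_15=1·10724507+6159373=16883880,  q_15=1·608131+349266=957397
fundamental: x₁=16883880, y₁=957397  (since 285065403854400 − 311·916609015609 = 1)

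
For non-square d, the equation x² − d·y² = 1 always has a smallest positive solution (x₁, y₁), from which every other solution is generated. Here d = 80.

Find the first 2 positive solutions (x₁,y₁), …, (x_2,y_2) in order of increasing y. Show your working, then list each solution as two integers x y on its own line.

9 1
161 18

[8; 1,16] for √80; ℓ=2 ⇒ convergent index 1
k=0  a_k=8  p_k/q_k = 8/1
k=1  a_k=1  p_k/q_k = 9/1
→ (9, 1).  Check: 9²=81, 80·1²=80, difference 1.
k=2:  x_2 = 9·9+80·1·1 = 161,  y_2 = 9·1+1·9 = 18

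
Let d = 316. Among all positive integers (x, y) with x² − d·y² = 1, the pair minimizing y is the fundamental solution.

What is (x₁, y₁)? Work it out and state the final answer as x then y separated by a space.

d=316: √d = [17; 1,3,2,8,2,3,1,34] (ℓ=8, even), read p_7/q_7
k=0  a_k=17  p_k/q_k = 17/1
k=1  a_k=1  p_k/q_k = 18/1
k=2  a_k=3  p_k/q_k = 71/4
k=3  a_k=2  p_k/q_k = 160/9
k=4  a_k=8  p_k/q_k = 1351/76
k=5  a_k=2  p_k/q_k = 2862/161
k=6  a_k=3  p_k/q_k = 9937/559
k=7  a_k=1  p_k/q_k = 12799/720
(x₁, y₁) = (12799, 720);  12799² − 316·720² = 1 ✓

12799 720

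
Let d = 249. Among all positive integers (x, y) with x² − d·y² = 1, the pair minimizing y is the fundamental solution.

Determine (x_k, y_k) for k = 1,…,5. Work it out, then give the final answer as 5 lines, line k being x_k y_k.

8553815 542076
146335502108449 9273635639880
2503453625935556812055 158649927281879742324
42828158354663763449114371201 2714124255465295062538692240
732688286712993936041346554632551575 46432233536525587120811525646048876

[15; 1,3,1,1,5,…,3,1,30] for √249; ℓ=16 ⇒ convergent index 15
i=0: a=15 ⇒ p=15, q=1
…
i=2: a=3 ⇒ p=63, q=4
i=3: a=1 ⇒ p=79, q=5
…
i=6: a=1 ⇒ p=931, q=59
i=7: a=3 ⇒ p=3582, q=227
…
i=13: a=1 ⇒ p=1884116, q=119401
i=14: a=3 ⇒ p=6669699, q=422675
i=15: a=1 ⇒ p=8553815, q=542076
fundamental: x₁=8553815, y₁=542076  (since 73167751054225 − 249·293846389776 = 1)
(8553815+542076√249)^2 = 146335502108449 + 9273635639880√249
(8553815+542076√249)^3 = 2503453625935556812055 + 158649927281879742324√249
(8553815+542076√249)^4 = 42828158354663763449114371201 + 2714124255465295062538692240√249
(8553815+542076√249)^5 = 732688286712993936041346554632551575 + 46432233536525587120811525646048876√249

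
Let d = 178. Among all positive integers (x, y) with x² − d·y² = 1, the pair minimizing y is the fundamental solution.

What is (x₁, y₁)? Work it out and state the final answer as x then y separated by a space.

1601 120

[13; 2,1,12,1,2,26] for √178; ℓ=6 ⇒ convergent index 5
k=0  a_k=13  p_k/q_k = 13/1
k=1  a_k=2  p_k/q_k = 27/2
…
k=3  a_k=12  p_k/q_k = 507/38
k=4  a_k=1  p_k/q_k = 547/41
k=5  a_k=2  p_k/q_k = 1601/120
→ (1601, 120).  Check: 1601²=2563201, 178·120²=2563200, difference 1.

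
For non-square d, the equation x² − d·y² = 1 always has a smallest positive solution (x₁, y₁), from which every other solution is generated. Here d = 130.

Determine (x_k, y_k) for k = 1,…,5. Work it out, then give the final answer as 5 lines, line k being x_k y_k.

6499 570
84474001 7408860
1097993058499 96300361710
14271713689896001 1251712094097720
185503733443275162499 16269753702781802850

d=130: √d = [11; 2,2,22] (ℓ=3, odd), read p_5/q_5
k=0  a_k=11  p_k/q_k = 11/1
…
k=2  a_k=2  p_k/q_k = 57/5
k=3  a_k=22  p_k/q_k = 1277/112
k=4  a_k=2  p_k/q_k = 2611/229
k=5  a_k=2  p_k/q_k = 6499/570
→ (6499, 570).  Check: 6499²=42237001, 130·570²=42237000, difference 1.
(x_2, y_2) = (6499·6499 + 130·570·570, 6499·570 + 570·6499) = (84474001, 7408860)
(x_3, y_3) = (6499·84474001 + 130·570·7408860, 6499·7408860 + 570·84474001) = (1097993058499, 96300361710)
(x_4, y_4) = (6499·1097993058499 + 130·570·96300361710, 6499·96300361710 + 570·1097993058499) = (14271713689896001, 1251712094097720)
(x_5, y_5) = (6499·14271713689896001 + 130·570·1251712094097720, 6499·1251712094097720 + 570·14271713689896001) = (185503733443275162499, 16269753702781802850)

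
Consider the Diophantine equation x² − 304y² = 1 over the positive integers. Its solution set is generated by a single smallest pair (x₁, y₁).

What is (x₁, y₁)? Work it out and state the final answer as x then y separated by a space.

57799 3315

[17; 2,3,2,1,1,1,1,1,2,3,2,34] for √304; ℓ=12 ⇒ convergent index 11
step 0: (17, 1)  from 17·(1,0) + (0,1)
step 1: (35, 2)  from 2·(17,1) + (1,0)
…
step 3: (279, 16)  from 2·(122,7) + (35,2)
…
step 7: (1761, 101)  from 1·(1081,62) + (680,39)
…
step 10: (25177, 1444)  from 3·(7445,427) + (2842,163)
step 11: (57799, 3315)  from 2·(25177,1444) + (7445,427)
fundamental: x₁=57799, y₁=3315  (since 3340724401 − 304·10989225 = 1)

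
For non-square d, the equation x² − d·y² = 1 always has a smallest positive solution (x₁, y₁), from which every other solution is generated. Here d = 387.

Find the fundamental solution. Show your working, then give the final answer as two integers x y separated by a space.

3482 177

d=387: √d = [19; 1,2,19,2,1,38] (ℓ=6, even), read p_5/q_5
a_0=19:  p_0=19·1+0=19,  q_0=19·0+1=1
a_1=1:  p_1=1·19+1=20,  q_1=1·1+0=1
…
a_4=2:  p_4=2·1141+59=2341,  q_4=2·58+3=119
a_5=1:  p_5=1·2341+1141=3482,  q_5=1·119+58=177
→ (3482, 177).  Check: 3482²=12124324, 387·177²=12124323, difference 1.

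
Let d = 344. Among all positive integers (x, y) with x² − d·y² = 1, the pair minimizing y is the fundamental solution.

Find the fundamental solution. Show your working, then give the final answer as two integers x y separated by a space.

10405 561

√344 = [18; 1,1,4,1,3,1,4,1,1,36, …], period ℓ=10 (even) → k=9
k=0  a_k=18  p_k/q_k = 18/1
k=1  a_k=1  p_k/q_k = 19/1
…
k=4  a_k=1  p_k/q_k = 204/11
k=5  a_k=3  p_k/q_k = 779/42
k=6  a_k=1  p_k/q_k = 983/53
k=7  a_k=4  p_k/q_k = 4711/254
k=8  a_k=1  p_k/q_k = 5694/307
k=9  a_k=1  p_k/q_k = 10405/561
(x₁, y₁) = (10405, 561);  10405² − 344·561² = 1 ✓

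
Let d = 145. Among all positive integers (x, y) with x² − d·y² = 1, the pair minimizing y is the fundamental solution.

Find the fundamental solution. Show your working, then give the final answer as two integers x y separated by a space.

d=145: √d = [12; 24] (ℓ=1, odd), read p_1/q_1
step 0: (12, 1)  from 12·(1,0) + (0,1)
step 1: (289, 24)  from 24·(12,1) + (1,0)
→ (289, 24).  Check: 289²=83521, 145·24²=83520, difference 1.

289 24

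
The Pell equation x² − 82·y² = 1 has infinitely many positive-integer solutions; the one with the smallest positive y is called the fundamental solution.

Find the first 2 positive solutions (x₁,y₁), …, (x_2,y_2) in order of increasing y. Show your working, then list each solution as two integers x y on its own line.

163 18
53137 5868

d=82: √d = [9; 18] (ℓ=1, odd), read p_1/q_1
step 0: (9, 1)  from 9·(1,0) + (0,1)
step 1: (163, 18)  from 18·(9,1) + (1,0)
fundamental: x₁=163, y₁=18  (since 26569 − 82·324 = 1)
(x_2, y_2) = (163·163 + 82·18·18, 163·18 + 18·163) = (53137, 5868)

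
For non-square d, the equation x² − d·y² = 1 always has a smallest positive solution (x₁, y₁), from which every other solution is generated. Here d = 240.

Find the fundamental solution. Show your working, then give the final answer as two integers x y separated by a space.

√240 → a₀=15, period (2,30); ℓ=2 even so k=1
k=0  a_k=15  p_k/q_k = 15/1
k=1  a_k=2  p_k/q_k = 31/2
(x₁, y₁) = (31, 2);  31² − 240·2² = 1 ✓

31 2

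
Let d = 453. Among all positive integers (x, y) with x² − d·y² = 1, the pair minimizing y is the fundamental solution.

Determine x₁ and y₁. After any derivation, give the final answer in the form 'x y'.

1653751 77700

√453 = [21; 3,1,1,10,14,10,1,1,3,42, …], period ℓ=10 (even) → k=9
step 0: (21, 1)  from 21·(1,0) + (0,1)
…
step 2: (85, 4)  from 1·(64,3) + (21,1)
step 3: (149, 7)  from 1·(85,4) + (64,3)
…
step 5: (22199, 1043)  from 14·(1575,74) + (149,7)
…
step 7: (245764, 11547)  from 1·(223565,10504) + (22199,1043)
step 8: (469329, 22051)  from 1·(245764,11547) + (223565,10504)
step 9: (1653751, 77700)  from 3·(469329,22051) + (245764,11547)
→ (1653751, 77700).  Check: 1653751²=2734892370001, 453·77700²=2734892370000, difference 1.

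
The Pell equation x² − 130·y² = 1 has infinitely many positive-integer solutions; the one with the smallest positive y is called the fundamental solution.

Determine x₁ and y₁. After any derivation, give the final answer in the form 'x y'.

6499 570

√130 → a₀=11, period (2,2,22); ℓ=3 odd so k=5
i=0: a=11 ⇒ p=11, q=1
…
i=3: a=22 ⇒ p=1277, q=112
i=4: a=2 ⇒ p=2611, q=229
i=5: a=2 ⇒ p=6499, q=570
fundamental: x₁=6499, y₁=570  (since 42237001 − 130·324900 = 1)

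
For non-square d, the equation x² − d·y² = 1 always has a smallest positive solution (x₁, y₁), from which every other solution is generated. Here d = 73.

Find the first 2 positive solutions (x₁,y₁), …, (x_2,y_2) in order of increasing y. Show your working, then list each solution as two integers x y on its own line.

[8; 1,1,5,5,1,1,16] for √73; ℓ=7 ⇒ convergent index 13
i=0: a=8 ⇒ p=8, q=1
i=1: a=1 ⇒ p=9, q=1
…
i=5: a=1 ⇒ p=581, q=68
…
i=10: a=5 ⇒ p=200767, q=23498
…
i=12: a=1 ⇒ p=1241008, q=145249
i=13: a=1 ⇒ p=2281249, q=267000
fundamental: x₁=2281249, y₁=267000  (since 5204097000001 − 73·71289000000 = 1)
k=2:  x_2 = 2281249·2281249+73·267000·267000 = 10408194000001,  y_2 = 2281249·267000+267000·2281249 = 1218186966000

2281249 267000
10408194000001 1218186966000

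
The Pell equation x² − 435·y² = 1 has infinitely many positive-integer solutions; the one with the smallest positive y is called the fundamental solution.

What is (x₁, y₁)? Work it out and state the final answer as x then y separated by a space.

√435 = [20; 1,5,1,40, …], period ℓ=4 (even) → k=3
k=0  a_k=20  p_k/q_k = 20/1
…
k=2  a_k=5  p_k/q_k = 125/6
k=3  a_k=1  p_k/q_k = 146/7
(x₁, y₁) = (146, 7);  146² − 435·7² = 1 ✓

146 7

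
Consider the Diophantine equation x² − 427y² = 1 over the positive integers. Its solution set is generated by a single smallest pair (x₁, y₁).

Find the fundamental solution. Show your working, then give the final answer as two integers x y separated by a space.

[20; 1,1,1,40] for √427; ℓ=4 ⇒ convergent index 3
k=0  a_k=20  p_k/q_k = 20/1
k=1  a_k=1  p_k/q_k = 21/1
k=2  a_k=1  p_k/q_k = 41/2
k=3  a_k=1  p_k/q_k = 62/3
→ (62, 3).  Check: 62²=3844, 427·3²=3843, difference 1.

62 3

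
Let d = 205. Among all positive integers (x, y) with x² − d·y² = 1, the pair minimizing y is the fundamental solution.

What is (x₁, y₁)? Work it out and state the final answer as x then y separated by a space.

d=205: √d = [14; 3,6,1,4,1,6,3,28] (ℓ=8, even), read p_7/q_7
step 0: (14, 1)  from 14·(1,0) + (0,1)
step 1: (43, 3)  from 3·(14,1) + (1,0)
step 2: (272, 19)  from 6·(43,3) + (14,1)
step 3: (315, 22)  from 1·(272,19) + (43,3)
…
step 5: (1847, 129)  from 1·(1532,107) + (315,22)
step 6: (12614, 881)  from 6·(1847,129) + (1532,107)
step 7: (39689, 2772)  from 3·(12614,881) + (1847,129)
fundamental: x₁=39689, y₁=2772  (since 1575216721 − 205·7683984 = 1)

39689 2772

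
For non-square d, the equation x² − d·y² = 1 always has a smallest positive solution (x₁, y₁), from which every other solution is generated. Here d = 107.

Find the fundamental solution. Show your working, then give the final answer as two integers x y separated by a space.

d=107: √d = [10; 2,1,9,1,2,20] (ℓ=6, even), read p_5/q_5
i=0: a=10 ⇒ p=10, q=1
i=1: a=2 ⇒ p=21, q=2
i=2: a=1 ⇒ p=31, q=3
i=3: a=9 ⇒ p=300, q=29
i=4: a=1 ⇒ p=331, q=32
i=5: a=2 ⇒ p=962, q=93
fundamental: x₁=962, y₁=93  (since 925444 − 107·8649 = 1)

962 93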